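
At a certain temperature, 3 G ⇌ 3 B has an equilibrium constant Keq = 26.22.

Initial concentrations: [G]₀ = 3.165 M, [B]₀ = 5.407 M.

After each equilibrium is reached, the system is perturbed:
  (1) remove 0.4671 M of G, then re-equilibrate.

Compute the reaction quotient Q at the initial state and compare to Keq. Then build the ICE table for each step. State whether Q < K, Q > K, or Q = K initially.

Q₀ = 4.986 vs Keq = 26.22 ⇒ Q<K, forward
Step 1:
                    G           B
  I             3.165       5.407
  C            -1.006       1.006
  E             2.159       6.413
  solve Keq expr → x = 0.3354; check Q = 26.22
Then remove 0.4671 M of G.
Step 2:
                    G           B
  I             1.692       6.413
  C            0.3495     -0.3495
  E             2.041       6.064
  solve Keq expr → x = -0.1165; check Q = 26.22

Q₀ = 4.986; Q < K (proceeds forward)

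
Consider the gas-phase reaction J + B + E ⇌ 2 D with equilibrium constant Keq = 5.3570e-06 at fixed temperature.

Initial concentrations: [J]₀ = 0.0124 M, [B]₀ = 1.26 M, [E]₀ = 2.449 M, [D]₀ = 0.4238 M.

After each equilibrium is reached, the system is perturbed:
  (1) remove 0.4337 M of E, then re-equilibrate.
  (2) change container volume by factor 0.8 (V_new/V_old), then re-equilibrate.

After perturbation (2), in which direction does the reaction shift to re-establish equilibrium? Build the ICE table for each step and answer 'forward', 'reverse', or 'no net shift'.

Direction: forward

Q₀ = 4.694 vs Keq = 5.3570e-06 ⇒ Q>K, reverse
Step 1:
                   J          B          E          D
  I           0.0124       1.26      2.449     0.4238
  C           0.2108     0.2108     0.2108    -0.4216
  E           0.2232      1.471       2.66   0.002163
  solve Keq expr → x = -0.2108; check Q = 5.3570e-06
Then remove 0.4337 M of E.
Step 2:
                   J          B          E          D
  I           0.2232      1.471      2.226   0.002163
  C       9.1834e-05 9.1834e-05 9.1834e-05 -1.8367e-04
  E           0.2233      1.471      2.226   0.001979
  solve Keq expr → x = -9.1834e-05; check Q = 5.3570e-06
Then change container volume by factor 0.8 (V_new/V_old).
Step 3:
                   J          B          E          D
  I           0.2791      1.839      2.783   0.002474
  C       -1.4556e-04 -1.4556e-04 -1.4556e-04 2.9111e-04
  E            0.279      1.838      2.783   0.002765
  solve Keq expr → x = 1.4556e-04; check Q = 5.3570e-06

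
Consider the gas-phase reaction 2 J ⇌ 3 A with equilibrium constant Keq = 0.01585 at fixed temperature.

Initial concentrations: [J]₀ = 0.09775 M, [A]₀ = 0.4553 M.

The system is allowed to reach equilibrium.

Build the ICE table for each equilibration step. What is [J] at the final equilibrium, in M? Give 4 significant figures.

Q₀ = 9.878 vs Keq = 0.01585 ⇒ Q>K, reverse
Step 1:
                  J         A
  Initial   0.09775    0.4553
  Change     0.2248   -0.3372
  Equil      0.3225    0.1181
  solve Keq expr → x = -0.1124; check Q = 0.01585

[J]_eq = 0.3225 M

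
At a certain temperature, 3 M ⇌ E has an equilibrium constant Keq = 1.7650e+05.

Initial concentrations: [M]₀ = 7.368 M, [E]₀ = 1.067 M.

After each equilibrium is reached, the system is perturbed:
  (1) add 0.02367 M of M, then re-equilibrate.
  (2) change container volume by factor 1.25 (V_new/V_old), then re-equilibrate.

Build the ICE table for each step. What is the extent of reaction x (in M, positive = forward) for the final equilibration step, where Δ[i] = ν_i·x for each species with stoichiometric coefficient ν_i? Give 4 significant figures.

Q₀ = 0.002668 vs Keq = 1.7650e+05 ⇒ Q<K, forward
Step 1:
                    M           E
  I             7.368       1.067
  C            -7.341       2.447
  E            0.0271       3.514
  solve Keq expr → x = 2.447; check Q = 1.7650e+05
Then add 0.02367 M of M.
Step 2:
                    M           E
  I           0.05077       3.514
  C          -0.02365    0.007883
  E           0.02712       3.522
  solve Keq expr → x = 0.007883; check Q = 1.7650e+05
Then change container volume by factor 1.25 (V_new/V_old).
Step 3:
                    M           E
  I            0.0217       2.817
  C          0.003477   -0.001159
  E           0.02518       2.816
  solve Keq expr → x = -0.001159; check Q = 1.7650e+05

x = -0.001159 M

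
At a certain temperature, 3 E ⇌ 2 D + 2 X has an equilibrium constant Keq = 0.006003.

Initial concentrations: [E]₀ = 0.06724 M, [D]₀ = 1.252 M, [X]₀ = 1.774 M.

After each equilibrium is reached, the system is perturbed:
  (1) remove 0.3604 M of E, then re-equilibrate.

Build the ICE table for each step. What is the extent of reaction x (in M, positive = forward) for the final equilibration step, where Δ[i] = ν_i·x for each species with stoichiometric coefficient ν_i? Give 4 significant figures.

x = -0.02267 M

Q₀ = 1.6227e+04 vs Keq = 0.006003 ⇒ Q>K, reverse
Step 1:
                  E         D         X
  I         0.06724     1.252     1.774
  C           1.553    -1.036    -1.036
  E           1.621    0.2165    0.7385
  solve Keq expr → x = -0.5178; check Q = 0.006003
Then remove 0.3604 M of E.
Step 2:
                  E         D         X
  I            1.26    0.2165    0.7385
  C         0.06802  -0.04534  -0.04534
  E           1.328    0.1711    0.6931
  solve Keq expr → x = -0.02267; check Q = 0.006003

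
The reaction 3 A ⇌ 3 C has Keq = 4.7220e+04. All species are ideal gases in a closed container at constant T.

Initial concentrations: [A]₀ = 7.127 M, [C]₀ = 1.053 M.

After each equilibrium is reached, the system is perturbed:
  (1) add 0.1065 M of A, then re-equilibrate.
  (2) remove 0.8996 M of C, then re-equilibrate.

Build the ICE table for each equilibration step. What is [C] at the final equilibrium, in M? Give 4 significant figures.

Q₀ = 0.003225 vs Keq = 4.7220e+04 ⇒ Q<K, forward
Step 1:
                   A          C
  init         7.127      1.053
  Δ           -6.907      6.907
  eq          0.2202       7.96
  solve Keq expr → x = 2.302; check Q = 4.7220e+04
Then add 0.1065 M of A.
Step 2:
                   A          C
  init        0.3267       7.96
  Δ          -0.1036     0.1036
  eq          0.2231      8.063
  solve Keq expr → x = 0.03454; check Q = 4.7220e+04
Then remove 0.8996 M of C.
Step 3:
                   A          C
  init        0.2231      7.164
  Δ         -0.02422    0.02422
  eq          0.1989      7.188
  solve Keq expr → x = 0.008073; check Q = 4.7220e+04

[C]_eq = 7.188 M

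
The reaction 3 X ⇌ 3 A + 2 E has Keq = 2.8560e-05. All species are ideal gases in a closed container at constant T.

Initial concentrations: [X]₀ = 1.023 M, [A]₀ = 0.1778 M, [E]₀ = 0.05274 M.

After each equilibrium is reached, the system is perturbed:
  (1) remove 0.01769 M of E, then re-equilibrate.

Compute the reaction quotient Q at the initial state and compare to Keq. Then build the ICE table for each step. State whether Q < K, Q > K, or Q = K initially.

Q₀ = 1.4603e-05; Q < K (proceeds forward)

Q₀ = 1.4603e-05 vs Keq = 2.8560e-05 ⇒ Q<K, forward
Step 1:
                    X           A           E
  init          1.023      0.1778     0.05274
  Δ          -0.01591     0.01591     0.01061
  eq            1.007      0.1937     0.06335
  solve Keq expr → x = 0.005304; check Q = 2.8560e-05
Then remove 0.01769 M of E.
Step 2:
                    X           A           E
  init          1.007      0.1937     0.04566
  Δ          -0.01476     0.01476     0.00984
  eq           0.9923      0.2085      0.0555
  solve Keq expr → x = 0.00492; check Q = 2.8560e-05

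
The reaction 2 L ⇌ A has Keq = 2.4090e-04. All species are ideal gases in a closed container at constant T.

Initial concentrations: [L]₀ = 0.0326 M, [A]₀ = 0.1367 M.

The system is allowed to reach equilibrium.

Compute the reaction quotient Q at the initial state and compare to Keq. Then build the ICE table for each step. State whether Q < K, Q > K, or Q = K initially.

Q₀ = 128.6; Q > K (proceeds reverse)

Q₀ = 128.6 vs Keq = 2.4090e-04 ⇒ Q>K, reverse
Step 1:
                    L           A
  init         0.0326      0.1367
  Δ            0.2734     -0.1367
  eq            0.306  2.2550e-05
  solve Keq expr → x = -0.1367; check Q = 2.4090e-04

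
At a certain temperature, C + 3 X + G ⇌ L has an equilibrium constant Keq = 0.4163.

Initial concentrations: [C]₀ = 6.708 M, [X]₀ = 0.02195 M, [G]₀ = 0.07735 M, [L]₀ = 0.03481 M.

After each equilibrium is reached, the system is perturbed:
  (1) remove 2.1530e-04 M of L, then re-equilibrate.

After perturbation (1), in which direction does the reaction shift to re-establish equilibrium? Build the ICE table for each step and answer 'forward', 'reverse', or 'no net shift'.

Q₀ = 6344 vs Keq = 0.4163 ⇒ Q>K, reverse
Step 1:
                   C          X          G          L
  init         6.708    0.02195    0.07735    0.03481
  Δ           0.0342     0.1026     0.0342    -0.0342
  eq           6.742     0.1246     0.1116 6.0517e-04
  solve Keq expr → x = -0.0342; check Q = 0.4163
Then remove 2.1530e-04 M of L.
Step 2:
                   C          X          G          L
  init         6.742     0.1246     0.1116 3.8987e-04
  Δ       -2.0525e-04 -6.1576e-04 -2.0525e-04 2.0525e-04
  eq           6.742     0.1239     0.1113 5.9513e-04
  solve Keq expr → x = 2.0525e-04; check Q = 0.4163

Direction: forward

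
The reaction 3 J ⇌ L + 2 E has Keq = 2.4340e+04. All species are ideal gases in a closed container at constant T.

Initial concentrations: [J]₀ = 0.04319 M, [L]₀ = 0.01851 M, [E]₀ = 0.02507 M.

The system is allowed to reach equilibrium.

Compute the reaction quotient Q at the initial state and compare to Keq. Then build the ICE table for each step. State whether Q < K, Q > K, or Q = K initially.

Q₀ = 0.1444; Q < K (proceeds forward)

Q₀ = 0.1444 vs Keq = 2.4340e+04 ⇒ Q<K, forward
Step 1:
                  J         L         E
  Initial   0.04319   0.01851   0.02507
  Change   -0.04164   0.01388   0.02776
  Equil    0.001549   0.03239   0.05283
  solve Keq expr → x = 0.01388; check Q = 2.4340e+04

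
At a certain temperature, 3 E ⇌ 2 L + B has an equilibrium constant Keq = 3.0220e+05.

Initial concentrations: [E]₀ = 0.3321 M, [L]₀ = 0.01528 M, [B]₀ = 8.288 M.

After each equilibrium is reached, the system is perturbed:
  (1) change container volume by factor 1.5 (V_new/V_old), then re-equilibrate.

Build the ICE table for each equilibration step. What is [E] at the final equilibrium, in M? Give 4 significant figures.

[E]_eq = 0.00756 M

Q₀ = 0.05283 vs Keq = 3.0220e+05 ⇒ Q<K, forward
Step 1:
                  E         L         B
  Initial    0.3321   0.01528     8.288
  Change    -0.3208    0.2138    0.1069
  Equil     0.01134    0.2291     8.395
  solve Keq expr → x = 0.1069; check Q = 3.0220e+05
Then change container volume by factor 1.5 (V_new/V_old).
Step 2:
                  E         L         B
  Initial   0.00756    0.1527     5.597
  Change          0         0         0
  Equil     0.00756    0.1527     5.597
  solve Keq expr → x = 0; check Q = 3.0220e+05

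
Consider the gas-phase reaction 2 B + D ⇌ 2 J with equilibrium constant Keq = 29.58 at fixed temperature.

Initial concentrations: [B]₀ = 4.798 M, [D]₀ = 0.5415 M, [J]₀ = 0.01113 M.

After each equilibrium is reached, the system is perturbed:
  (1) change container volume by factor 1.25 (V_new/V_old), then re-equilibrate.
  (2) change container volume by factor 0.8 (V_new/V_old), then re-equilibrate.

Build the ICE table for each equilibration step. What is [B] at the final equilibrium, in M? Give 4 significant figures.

Q₀ = 9.9374e-06 vs Keq = 29.58 ⇒ Q<K, forward
Step 1:
                   B          D          J
  Initial      4.798     0.5415    0.01113
  Change      -1.077    -0.5386      1.077
  Equil        3.721   0.002892      1.088
  solve Keq expr → x = 0.5386; check Q = 29.58
Then change container volume by factor 1.25 (V_new/V_old).
Step 2:
                   B          D          J
  Initial      2.977   0.002314     0.8707
  Change    0.001137 5.6873e-04  -0.001137
  Equil        2.978   0.002883     0.8695
  solve Keq expr → x = -5.6873e-04; check Q = 29.58
Then change container volume by factor 0.8 (V_new/V_old).
Step 3:
                   B          D          J
  Initial      3.722   0.003603      1.087
  Change   -0.001422 -7.1092e-04   0.001422
  Equil        3.721   0.002892      1.088
  solve Keq expr → x = 7.1092e-04; check Q = 29.58

[B]_eq = 3.721 M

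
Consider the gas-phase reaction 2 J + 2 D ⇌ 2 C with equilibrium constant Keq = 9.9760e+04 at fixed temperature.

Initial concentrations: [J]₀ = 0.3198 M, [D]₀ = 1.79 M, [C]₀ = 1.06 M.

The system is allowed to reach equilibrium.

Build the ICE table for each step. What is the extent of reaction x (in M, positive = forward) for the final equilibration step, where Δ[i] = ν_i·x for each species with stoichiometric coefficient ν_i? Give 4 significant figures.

x = 0.1584 M

Q₀ = 3.429 vs Keq = 9.9760e+04 ⇒ Q<K, forward
Step 1:
                   J          D          C
  I           0.3198       1.79       1.06
  C          -0.3168    -0.3168     0.3168
  E         0.002959      1.473      1.377
  solve Keq expr → x = 0.1584; check Q = 9.9760e+04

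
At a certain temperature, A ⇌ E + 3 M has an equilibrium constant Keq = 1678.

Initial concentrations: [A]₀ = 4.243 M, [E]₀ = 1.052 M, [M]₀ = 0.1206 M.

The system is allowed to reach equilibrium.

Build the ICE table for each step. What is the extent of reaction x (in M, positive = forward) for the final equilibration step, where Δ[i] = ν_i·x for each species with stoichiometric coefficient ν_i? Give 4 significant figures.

x = 2.808 M

Q₀ = 4.3490e-04 vs Keq = 1678 ⇒ Q<K, forward
Step 1:
                  A         E         M
  init        4.243     1.052    0.1206
  Δ          -2.808     2.808     8.424
  eq          1.435      3.86     8.545
  solve Keq expr → x = 2.808; check Q = 1678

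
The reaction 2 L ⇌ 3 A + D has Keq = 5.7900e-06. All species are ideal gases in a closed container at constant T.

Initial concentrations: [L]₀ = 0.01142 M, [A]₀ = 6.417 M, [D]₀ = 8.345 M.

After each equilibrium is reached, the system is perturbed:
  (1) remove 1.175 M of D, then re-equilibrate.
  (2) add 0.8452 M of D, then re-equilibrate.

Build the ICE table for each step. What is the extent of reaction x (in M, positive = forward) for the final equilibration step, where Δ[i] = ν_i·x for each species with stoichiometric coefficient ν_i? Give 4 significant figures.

x = -4.6136e-04 M

Q₀ = 1.6908e+07 vs Keq = 5.7900e-06 ⇒ Q>K, reverse
Step 1:
                   L          A          D
  init       0.01142      6.417      8.345
  Δ            4.261     -6.391      -2.13
  eq           4.272    0.02572      6.215
  solve Keq expr → x = -2.13; check Q = 5.7900e-06
Then remove 1.175 M of D.
Step 2:
                   L          A          D
  init         4.272    0.02572       5.04
  Δ        -0.001236   0.001854 6.1808e-04
  eq           4.271    0.02757       5.04
  solve Keq expr → x = 6.1808e-04; check Q = 5.7900e-06
Then add 0.8452 M of D.
Step 3:
                   L          A          D
  init         4.271    0.02757      5.885
  Δ       9.2271e-04  -0.001384 -4.6136e-04
  eq           4.272    0.02619      5.885
  solve Keq expr → x = -4.6136e-04; check Q = 5.7900e-06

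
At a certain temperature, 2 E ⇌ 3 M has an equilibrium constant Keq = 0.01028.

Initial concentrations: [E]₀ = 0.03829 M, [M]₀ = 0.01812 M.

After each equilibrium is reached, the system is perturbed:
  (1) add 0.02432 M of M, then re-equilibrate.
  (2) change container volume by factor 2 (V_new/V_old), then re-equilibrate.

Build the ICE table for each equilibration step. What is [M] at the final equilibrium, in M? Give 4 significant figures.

[M]_eq = 0.01704 M

Q₀ = 0.004058 vs Keq = 0.01028 ⇒ Q<K, forward
Step 1:
                  E         M
  init      0.03829   0.01812
  Δ       -0.003398  0.005097
  eq        0.03489   0.02322
  solve Keq expr → x = 0.001699; check Q = 0.01028
Then add 0.02432 M of M.
Step 2:
                  E         M
  init      0.03489   0.04754
  Δ         0.01266    -0.019
  eq        0.04756   0.02854
  solve Keq expr → x = -0.006332; check Q = 0.01028
Then change container volume by factor 2 (V_new/V_old).
Step 3:
                  E         M
  init      0.02378   0.01427
  Δ       -0.001845  0.002767
  eq        0.02193   0.01704
  solve Keq expr → x = 9.2230e-04; check Q = 0.01028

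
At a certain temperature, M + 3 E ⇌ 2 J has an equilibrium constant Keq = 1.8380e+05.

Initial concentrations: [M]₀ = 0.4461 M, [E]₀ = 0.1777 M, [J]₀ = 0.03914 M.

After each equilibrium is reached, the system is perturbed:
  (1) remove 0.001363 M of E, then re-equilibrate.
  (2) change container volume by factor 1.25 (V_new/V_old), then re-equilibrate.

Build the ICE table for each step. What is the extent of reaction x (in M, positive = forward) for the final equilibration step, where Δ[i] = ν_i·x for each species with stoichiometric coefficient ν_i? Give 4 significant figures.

x = -2.8621e-04 M

Q₀ = 0.612 vs Keq = 1.8380e+05 ⇒ Q<K, forward
Step 1:
                    M           E           J
  init         0.4461      0.1777     0.03914
  Δ          -0.05694     -0.1708      0.1139
  eq           0.3892    0.006892       0.153
  solve Keq expr → x = 0.05694; check Q = 1.8380e+05
Then remove 0.001363 M of E.
Step 2:
                    M           E           J
  init         0.3892    0.005529       0.153
  Δ        4.4456e-04    0.001334 -8.8911e-04
  eq           0.3896    0.006862      0.1521
  solve Keq expr → x = -4.4456e-04; check Q = 1.8380e+05
Then change container volume by factor 1.25 (V_new/V_old).
Step 3:
                    M           E           J
  init         0.3117     0.00549      0.1217
  Δ        2.8621e-04  8.5863e-04 -5.7242e-04
  eq            0.312    0.006348      0.1211
  solve Keq expr → x = -2.8621e-04; check Q = 1.8380e+05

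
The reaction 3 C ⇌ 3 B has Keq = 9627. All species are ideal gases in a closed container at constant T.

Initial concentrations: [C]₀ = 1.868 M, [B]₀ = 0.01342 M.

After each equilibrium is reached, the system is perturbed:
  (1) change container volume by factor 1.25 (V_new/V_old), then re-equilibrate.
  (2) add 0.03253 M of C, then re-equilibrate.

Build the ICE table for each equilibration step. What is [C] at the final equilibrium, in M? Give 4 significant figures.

[C]_eq = 0.06904 M

Q₀ = 3.7079e-07 vs Keq = 9627 ⇒ Q<K, forward
Step 1:
                  C         B
  init        1.868   0.01342
  Δ          -1.784     1.784
  eq        0.08447     1.797
  solve Keq expr → x = 0.5945; check Q = 9627
Then change container volume by factor 1.25 (V_new/V_old).
Step 2:
                  C         B
  init      0.06758     1.438
  Δ               0         0
  eq        0.06758     1.438
  solve Keq expr → x = 0; check Q = 9627
Then add 0.03253 M of C.
Step 3:
                  C         B
  init       0.1001     1.438
  Δ        -0.03107   0.03107
  eq        0.06904     1.469
  solve Keq expr → x = 0.01036; check Q = 9627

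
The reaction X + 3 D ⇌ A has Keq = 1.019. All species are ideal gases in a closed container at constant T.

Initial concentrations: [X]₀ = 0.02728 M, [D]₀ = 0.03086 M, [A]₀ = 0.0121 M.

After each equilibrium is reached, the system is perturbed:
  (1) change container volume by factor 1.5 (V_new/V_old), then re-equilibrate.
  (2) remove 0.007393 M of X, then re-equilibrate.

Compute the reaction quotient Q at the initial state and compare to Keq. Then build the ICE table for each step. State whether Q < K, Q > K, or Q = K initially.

Q₀ = 1.5092e+04; Q > K (proceeds reverse)

Q₀ = 1.5092e+04 vs Keq = 1.019 ⇒ Q>K, reverse
Step 1:
                  X         D         A
  init      0.02728   0.03086    0.0121
  Δ         0.01209   0.03626  -0.01209
  eq        0.03937   0.06712 1.2132e-05
  solve Keq expr → x = -0.01209; check Q = 1.019
Then change container volume by factor 1.5 (V_new/V_old).
Step 2:
                  X         D         A
  init      0.02625   0.04475 8.0882e-06
  Δ       5.6884e-06 1.7065e-05 -5.6884e-06
  eq        0.02625   0.04477 2.3998e-06
  solve Keq expr → x = -5.6884e-06; check Q = 1.019
Then remove 0.007393 M of X.
Step 3:
                  X         D         A
  init      0.01886   0.04477 2.3998e-06
  Δ       6.7554e-07 2.0266e-06 -6.7554e-07
  eq        0.01886   0.04477 1.7242e-06
  solve Keq expr → x = -6.7554e-07; check Q = 1.019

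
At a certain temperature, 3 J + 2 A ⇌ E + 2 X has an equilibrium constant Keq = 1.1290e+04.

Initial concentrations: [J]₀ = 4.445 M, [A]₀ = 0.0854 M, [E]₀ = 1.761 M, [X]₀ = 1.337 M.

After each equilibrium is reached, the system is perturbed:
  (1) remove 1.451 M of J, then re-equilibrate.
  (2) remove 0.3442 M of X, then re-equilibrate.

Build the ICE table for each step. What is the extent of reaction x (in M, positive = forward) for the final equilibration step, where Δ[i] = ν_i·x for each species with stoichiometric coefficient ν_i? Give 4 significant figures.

Q₀ = 4.915 vs Keq = 1.1290e+04 ⇒ Q<K, forward
Step 1:
                   J          A          E          X
  I            4.445     0.0854      1.761      1.337
  C          -0.1251    -0.0834     0.0417     0.0834
  E             4.32   0.001999      1.803       1.42
  solve Keq expr → x = 0.0417; check Q = 1.1290e+04
Then remove 1.451 M of J.
Step 2:
                   J          A          E          X
  I            2.869   0.001999      1.803       1.42
  C         0.002527   0.001685 -8.4225e-04  -0.001685
  E            2.871   0.003684      1.802      1.419
  solve Keq expr → x = -8.4225e-04; check Q = 1.1290e+04
Then remove 0.3442 M of X.
Step 3:
                   J          A          E          X
  I            2.871   0.003684      1.802      1.075
  C        -0.001334 -8.8907e-04 4.4454e-04 8.8907e-04
  E             2.87   0.002794      1.802      1.075
  solve Keq expr → x = 4.4454e-04; check Q = 1.1290e+04

x = 4.4454e-04 M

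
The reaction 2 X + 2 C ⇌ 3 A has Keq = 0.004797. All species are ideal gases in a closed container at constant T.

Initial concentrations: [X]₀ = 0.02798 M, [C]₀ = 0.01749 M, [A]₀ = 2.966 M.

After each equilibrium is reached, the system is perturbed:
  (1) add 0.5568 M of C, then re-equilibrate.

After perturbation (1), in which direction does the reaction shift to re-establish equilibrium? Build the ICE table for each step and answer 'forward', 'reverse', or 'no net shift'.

Q₀ = 1.0895e+08 vs Keq = 0.004797 ⇒ Q>K, reverse
Step 1:
                  X         C         A
  I         0.02798   0.01749     2.966
  C           1.738     1.738    -2.607
  E           1.766     1.756    0.3586
  solve Keq expr → x = -0.8691; check Q = 0.004797
Then add 0.5568 M of C.
Step 2:
                  X         C         A
  I           1.766     2.313    0.3586
  C        -0.04048  -0.04048   0.06072
  E           1.726     2.272    0.4194
  solve Keq expr → x = 0.02024; check Q = 0.004797

Direction: forward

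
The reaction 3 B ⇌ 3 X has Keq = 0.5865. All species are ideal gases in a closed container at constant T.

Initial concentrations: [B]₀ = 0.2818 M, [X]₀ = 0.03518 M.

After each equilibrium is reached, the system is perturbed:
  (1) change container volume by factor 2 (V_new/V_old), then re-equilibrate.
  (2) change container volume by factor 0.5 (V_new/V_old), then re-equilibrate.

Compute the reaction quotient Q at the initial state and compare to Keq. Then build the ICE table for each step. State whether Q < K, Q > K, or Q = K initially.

Q₀ = 0.001946; Q < K (proceeds forward)

Q₀ = 0.001946 vs Keq = 0.5865 ⇒ Q<K, forward
Step 1:
                   B          X
  I           0.2818    0.03518
  C          -0.1093     0.1093
  E           0.1725     0.1444
  solve Keq expr → x = 0.03642; check Q = 0.5865
Then change container volume by factor 2 (V_new/V_old).
Step 2:
                   B          X
  I          0.08627    0.07222
  C                0          0
  E          0.08627    0.07222
  solve Keq expr → x = 0; check Q = 0.5865
Then change container volume by factor 0.5 (V_new/V_old).
Step 3:
                   B          X
  I           0.1725     0.1444
  C                0          0
  E           0.1725     0.1444
  solve Keq expr → x = 0; check Q = 0.5865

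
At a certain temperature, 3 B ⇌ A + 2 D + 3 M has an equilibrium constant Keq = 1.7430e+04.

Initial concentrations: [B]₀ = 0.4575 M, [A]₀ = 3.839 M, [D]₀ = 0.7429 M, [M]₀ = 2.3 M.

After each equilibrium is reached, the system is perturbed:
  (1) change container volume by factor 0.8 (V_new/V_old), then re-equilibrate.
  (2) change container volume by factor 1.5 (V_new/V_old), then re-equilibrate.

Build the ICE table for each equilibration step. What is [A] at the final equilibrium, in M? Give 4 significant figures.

[A]_eq = 3.29 M

Q₀ = 269.2 vs Keq = 1.7430e+04 ⇒ Q<K, forward
Step 1:
                   B          A          D          M
  I           0.4575      3.839     0.7429        2.3
  C          -0.3046     0.1015     0.2031     0.3046
  E           0.1529      3.941      0.946      2.605
  solve Keq expr → x = 0.1015; check Q = 1.7430e+04
Then change container volume by factor 0.8 (V_new/V_old).
Step 2:
                   B          A          D          M
  I           0.1911      4.926      1.182      3.256
  C          0.04092   -0.01364   -0.02728   -0.04092
  E            0.232      4.912      1.155      3.215
  solve Keq expr → x = -0.01364; check Q = 1.7430e+04
Then change container volume by factor 1.5 (V_new/V_old).
Step 3:
                   B          A          D          M
  I           0.1547      3.275     0.7701      2.143
  C         -0.04636    0.01545    0.03091    0.04636
  E           0.1083       3.29      0.801       2.19
  solve Keq expr → x = 0.01545; check Q = 1.7430e+04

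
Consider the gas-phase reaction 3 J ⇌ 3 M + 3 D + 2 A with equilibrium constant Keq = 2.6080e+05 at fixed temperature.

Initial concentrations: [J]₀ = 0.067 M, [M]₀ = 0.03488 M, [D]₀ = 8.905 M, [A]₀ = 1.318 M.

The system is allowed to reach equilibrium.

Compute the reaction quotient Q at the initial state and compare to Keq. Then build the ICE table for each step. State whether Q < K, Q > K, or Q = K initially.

Q₀ = 173.1 vs Keq = 2.6080e+05 ⇒ Q<K, forward
Step 1:
                    J           M           D           A
  I             0.067     0.03488       8.905       1.318
  C          -0.05209     0.05209     0.05209     0.03472
  E           0.01491     0.08697       8.957       1.353
  solve Keq expr → x = 0.01736; check Q = 2.6080e+05

Q₀ = 173.1; Q < K (proceeds forward)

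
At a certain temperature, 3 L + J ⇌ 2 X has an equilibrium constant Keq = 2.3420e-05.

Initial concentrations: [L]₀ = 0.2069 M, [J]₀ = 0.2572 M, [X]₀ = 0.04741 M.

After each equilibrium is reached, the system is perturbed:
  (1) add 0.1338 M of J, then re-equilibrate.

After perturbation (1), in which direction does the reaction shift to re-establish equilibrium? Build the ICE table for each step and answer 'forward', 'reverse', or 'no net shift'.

Direction: forward

Q₀ = 0.9867 vs Keq = 2.3420e-05 ⇒ Q>K, reverse
Step 1:
                  L         J         X
  Initial    0.2069    0.2572   0.04741
  Change    0.07055   0.02352  -0.04704
  Equil      0.2775    0.2807 3.7472e-04
  solve Keq expr → x = -0.02352; check Q = 2.3420e-05
Then add 0.1338 M of J.
Step 2:
                  L         J         X
  Initial    0.2775    0.4145 3.7472e-04
  Change  -1.2047e-04 -4.0155e-05 8.0311e-05
  Equil      0.2773    0.4145 4.5504e-04
  solve Keq expr → x = 4.0155e-05; check Q = 2.3420e-05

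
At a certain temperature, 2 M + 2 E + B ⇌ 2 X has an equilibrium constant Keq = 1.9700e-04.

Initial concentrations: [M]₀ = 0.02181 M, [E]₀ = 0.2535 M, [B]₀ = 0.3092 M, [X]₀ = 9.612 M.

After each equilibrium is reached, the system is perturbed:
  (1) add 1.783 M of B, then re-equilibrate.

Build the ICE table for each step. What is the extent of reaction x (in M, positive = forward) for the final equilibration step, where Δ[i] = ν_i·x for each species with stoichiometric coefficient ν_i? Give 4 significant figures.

Q₀ = 9.7751e+06 vs Keq = 1.9700e-04 ⇒ Q>K, reverse
Step 1:
                  M         E         B         X
  I         0.02181    0.2535    0.3092     9.612
  C           7.799     7.799     3.899    -7.799
  E           7.821     8.052     4.209     1.813
  solve Keq expr → x = -3.899; check Q = 1.9700e-04
Then add 1.783 M of B.
Step 2:
                  M         E         B         X
  I           7.821     8.052     5.992     1.813
  C         -0.2157   -0.2157   -0.1079    0.2157
  E           7.605     7.837     5.884     2.029
  solve Keq expr → x = 0.1079; check Q = 1.9700e-04

x = 0.1079 M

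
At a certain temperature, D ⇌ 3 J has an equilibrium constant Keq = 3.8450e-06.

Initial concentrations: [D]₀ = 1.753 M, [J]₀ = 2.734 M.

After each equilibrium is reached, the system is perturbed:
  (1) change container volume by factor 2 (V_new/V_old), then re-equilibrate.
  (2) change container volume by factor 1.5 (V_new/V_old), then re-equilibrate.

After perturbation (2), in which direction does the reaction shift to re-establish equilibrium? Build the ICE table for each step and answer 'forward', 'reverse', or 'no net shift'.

Q₀ = 11.66 vs Keq = 3.8450e-06 ⇒ Q>K, reverse
Step 1:
                   D          J
  Initial      1.753      2.734
  Change      0.9041     -2.712
  Equil        2.657     0.0217
  solve Keq expr → x = -0.9041; check Q = 3.8450e-06
Then change container volume by factor 2 (V_new/V_old).
Step 2:
                   D          J
  Initial      1.329    0.01085
  Change   -0.002121   0.006364
  Equil        1.326    0.01721
  solve Keq expr → x = 0.002121; check Q = 3.8450e-06
Then change container volume by factor 1.5 (V_new/V_old).
Step 3:
                   D          J
  Initial     0.8843    0.01148
  Change   -0.001185   0.003555
  Equil       0.8831    0.01503
  solve Keq expr → x = 0.001185; check Q = 3.8450e-06

Direction: forward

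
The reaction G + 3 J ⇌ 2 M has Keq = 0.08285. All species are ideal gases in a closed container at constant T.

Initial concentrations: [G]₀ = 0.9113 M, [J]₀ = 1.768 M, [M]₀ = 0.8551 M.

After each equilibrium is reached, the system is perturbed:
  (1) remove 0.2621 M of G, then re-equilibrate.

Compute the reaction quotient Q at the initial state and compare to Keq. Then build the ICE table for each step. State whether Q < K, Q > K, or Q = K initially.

Q₀ = 0.1452 vs Keq = 0.08285 ⇒ Q>K, reverse
Step 1:
                  G         J         M
  init       0.9113     1.768    0.8551
  Δ         0.05132     0.154   -0.1026
  eq         0.9626     1.922    0.7525
  solve Keq expr → x = -0.05132; check Q = 0.08285
Then remove 0.2621 M of G.
Step 2:
                  G         J         M
  init       0.7005     1.922    0.7525
  Δ         0.02762   0.08287  -0.05525
  eq         0.7281     2.005    0.6972
  solve Keq expr → x = -0.02762; check Q = 0.08285

Q₀ = 0.1452; Q > K (proceeds reverse)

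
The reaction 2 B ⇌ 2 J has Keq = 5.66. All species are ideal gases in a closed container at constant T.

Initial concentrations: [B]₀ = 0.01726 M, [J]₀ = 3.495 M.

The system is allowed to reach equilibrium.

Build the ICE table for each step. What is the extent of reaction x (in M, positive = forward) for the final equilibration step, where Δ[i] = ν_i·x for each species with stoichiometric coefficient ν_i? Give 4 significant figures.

x = -0.5111 M

Q₀ = 4.1003e+04 vs Keq = 5.66 ⇒ Q>K, reverse
Step 1:
                  B         J
  init      0.01726     3.495
  Δ           1.022    -1.022
  eq          1.039     2.473
  solve Keq expr → x = -0.5111; check Q = 5.66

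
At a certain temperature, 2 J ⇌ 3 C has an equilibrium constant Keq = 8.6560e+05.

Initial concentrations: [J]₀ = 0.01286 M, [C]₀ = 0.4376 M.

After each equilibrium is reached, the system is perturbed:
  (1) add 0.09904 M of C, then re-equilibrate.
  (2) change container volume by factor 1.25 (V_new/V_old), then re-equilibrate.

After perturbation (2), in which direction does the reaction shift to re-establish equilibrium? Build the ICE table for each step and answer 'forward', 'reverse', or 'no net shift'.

Direction: forward

Q₀ = 506.7 vs Keq = 8.6560e+05 ⇒ Q<K, forward
Step 1:
                   J          C
  init       0.01286     0.4376
  Δ         -0.01253    0.01879
  eq      3.3140e-04     0.4564
  solve Keq expr → x = 0.006264; check Q = 8.6560e+05
Then add 0.09904 M of C.
Step 2:
                   J          C
  init    3.3140e-04     0.5554
  Δ       1.1332e-04 -1.6999e-04
  eq      4.4472e-04     0.5553
  solve Keq expr → x = -5.6662e-05; check Q = 8.6560e+05
Then change container volume by factor 1.25 (V_new/V_old).
Step 3:
                   J          C
  init    3.5578e-04     0.4442
  Δ       -3.7500e-05 5.6250e-05
  eq      3.1828e-04     0.4443
  solve Keq expr → x = 1.8750e-05; check Q = 8.6560e+05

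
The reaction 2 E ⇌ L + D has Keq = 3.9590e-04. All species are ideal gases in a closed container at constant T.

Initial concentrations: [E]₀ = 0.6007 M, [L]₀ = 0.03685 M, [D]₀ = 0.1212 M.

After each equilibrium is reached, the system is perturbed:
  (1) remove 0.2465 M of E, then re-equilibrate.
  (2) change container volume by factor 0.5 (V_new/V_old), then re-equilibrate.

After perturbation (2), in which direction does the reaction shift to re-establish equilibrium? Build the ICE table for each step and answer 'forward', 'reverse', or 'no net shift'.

Direction: no net shift

Q₀ = 0.01238 vs Keq = 3.9590e-04 ⇒ Q>K, reverse
Step 1:
                  E         L         D
  I          0.6007   0.03685    0.1212
  C         0.06958  -0.03479  -0.03479
  E          0.6703  0.002058   0.08641
  solve Keq expr → x = -0.03479; check Q = 3.9590e-04
Then remove 0.2465 M of E.
Step 2:
                  E         L         D
  I          0.4238  0.002058   0.08641
  C        0.002429 -0.001214 -0.001214
  E          0.4262 8.4416e-04   0.08519
  solve Keq expr → x = -0.001214; check Q = 3.9590e-04
Then change container volume by factor 0.5 (V_new/V_old).
Step 3:
                  E         L         D
  I          0.8524  0.001688    0.1704
  C               0         0         0
  E          0.8524  0.001688    0.1704
  solve Keq expr → x = 0; check Q = 3.9590e-04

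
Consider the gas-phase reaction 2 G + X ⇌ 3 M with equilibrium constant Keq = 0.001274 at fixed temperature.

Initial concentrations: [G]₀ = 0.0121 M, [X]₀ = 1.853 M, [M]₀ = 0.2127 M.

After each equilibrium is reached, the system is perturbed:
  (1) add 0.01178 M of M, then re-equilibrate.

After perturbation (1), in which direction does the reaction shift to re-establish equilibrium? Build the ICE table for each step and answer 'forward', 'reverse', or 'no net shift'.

Direction: reverse

Q₀ = 35.47 vs Keq = 0.001274 ⇒ Q>K, reverse
Step 1:
                    G           X           M
  I            0.0121       1.853      0.2127
  C            0.1187     0.05934      -0.178
  E            0.1308       1.912     0.03467
  solve Keq expr → x = -0.05934; check Q = 0.001274
Then add 0.01178 M of M.
Step 2:
                    G           X           M
  I            0.1308       1.912     0.04645
  C          0.007019    0.003509    -0.01053
  E            0.1378       1.916     0.03592
  solve Keq expr → x = -0.003509; check Q = 0.001274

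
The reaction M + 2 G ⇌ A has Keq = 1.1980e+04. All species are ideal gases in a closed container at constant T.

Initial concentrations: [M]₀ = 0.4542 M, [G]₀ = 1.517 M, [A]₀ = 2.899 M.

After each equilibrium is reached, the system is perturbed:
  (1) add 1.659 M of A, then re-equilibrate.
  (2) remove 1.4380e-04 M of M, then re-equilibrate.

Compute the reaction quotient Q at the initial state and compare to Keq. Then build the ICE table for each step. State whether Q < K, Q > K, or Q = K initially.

Q₀ = 2.774 vs Keq = 1.1980e+04 ⇒ Q<K, forward
Step 1:
                   M          G          A
  I           0.4542      1.517      2.899
  C          -0.4534    -0.9069     0.4534
  E       7.5179e-04     0.6101      3.352
  solve Keq expr → x = 0.4534; check Q = 1.1980e+04
Then add 1.659 M of A.
Step 2:
                   M          G          A
  I       7.5179e-04     0.6101      5.011
  C       3.6924e-04 7.3847e-04 -3.6924e-04
  E         0.001121     0.6108      5.011
  solve Keq expr → x = -3.6924e-04; check Q = 1.1980e+04
Then remove 1.4380e-04 M of M.
Step 3:
                   M          G          A
  I       9.7723e-04     0.6108      5.011
  C       1.4272e-04 2.8544e-04 -1.4272e-04
  E          0.00112     0.6111      5.011
  solve Keq expr → x = -1.4272e-04; check Q = 1.1980e+04

Q₀ = 2.774; Q < K (proceeds forward)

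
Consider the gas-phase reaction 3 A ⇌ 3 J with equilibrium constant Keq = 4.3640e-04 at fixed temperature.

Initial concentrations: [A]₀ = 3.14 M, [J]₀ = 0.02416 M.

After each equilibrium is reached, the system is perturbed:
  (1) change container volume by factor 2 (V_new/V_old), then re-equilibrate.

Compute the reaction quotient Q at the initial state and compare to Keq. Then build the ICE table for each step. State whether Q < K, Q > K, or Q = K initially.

Q₀ = 4.5551e-07 vs Keq = 4.3640e-04 ⇒ Q<K, forward
Step 1:
                    A           J
  I              3.14     0.02416
  C           -0.1989      0.1989
  E             2.941      0.2231
  solve Keq expr → x = 0.06631; check Q = 4.3640e-04
Then change container volume by factor 2 (V_new/V_old).
Step 2:
                    A           J
  I             1.471      0.1115
  C                 0           0
  E             1.471      0.1115
  solve Keq expr → x = 0; check Q = 4.3640e-04

Q₀ = 4.5551e-07; Q < K (proceeds forward)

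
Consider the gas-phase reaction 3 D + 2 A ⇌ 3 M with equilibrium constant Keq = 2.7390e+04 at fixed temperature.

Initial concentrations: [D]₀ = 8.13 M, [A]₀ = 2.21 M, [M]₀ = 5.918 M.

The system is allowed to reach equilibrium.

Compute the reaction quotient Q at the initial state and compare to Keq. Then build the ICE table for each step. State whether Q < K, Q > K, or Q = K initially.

Q₀ = 0.07897; Q < K (proceeds forward)

Q₀ = 0.07897 vs Keq = 2.7390e+04 ⇒ Q<K, forward
Step 1:
                    D           A           M
  init           8.13        2.21       5.918
  Δ            -3.291      -2.194       3.291
  eq            4.839     0.01586       9.209
  solve Keq expr → x = 1.097; check Q = 2.7390e+04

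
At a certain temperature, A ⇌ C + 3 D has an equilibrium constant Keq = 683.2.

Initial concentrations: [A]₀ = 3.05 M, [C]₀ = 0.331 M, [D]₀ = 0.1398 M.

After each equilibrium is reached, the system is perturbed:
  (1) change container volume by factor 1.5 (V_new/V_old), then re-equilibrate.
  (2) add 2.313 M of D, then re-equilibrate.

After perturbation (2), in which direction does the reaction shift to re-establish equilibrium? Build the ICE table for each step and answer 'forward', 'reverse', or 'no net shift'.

Q₀ = 2.9652e-04 vs Keq = 683.2 ⇒ Q<K, forward
Step 1:
                    A           C           D
  Initial        3.05       0.331      0.1398
  Change         -2.1         2.1         6.3
  Equil        0.9501       2.431       6.439
  solve Keq expr → x = 2.1; check Q = 683.2
Then change container volume by factor 1.5 (V_new/V_old).
Step 2:
                    A           C           D
  Initial      0.6334       1.621       4.293
  Change      -0.2677      0.2677       0.803
  Equil        0.3658       1.888       5.096
  solve Keq expr → x = 0.2677; check Q = 683.2
Then add 2.313 M of D.
Step 3:
                    A           C           D
  Initial      0.3658       1.888       7.409
  Change       0.2893     -0.2893     -0.8678
  Equil         0.655       1.599       6.541
  solve Keq expr → x = -0.2893; check Q = 683.2

Direction: reverse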